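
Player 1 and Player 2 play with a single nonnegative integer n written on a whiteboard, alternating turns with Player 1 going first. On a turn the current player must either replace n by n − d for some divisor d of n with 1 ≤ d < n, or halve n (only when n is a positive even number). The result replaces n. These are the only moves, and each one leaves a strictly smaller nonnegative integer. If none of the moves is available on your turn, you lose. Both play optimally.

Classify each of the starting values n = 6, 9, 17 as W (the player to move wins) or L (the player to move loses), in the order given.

6: W, 9: L, 17: L

Compute win/loss labels from the base case upward. A position with no move is L. Any other position is W if it can reach an L in one move, else L.
n=0: no move → L
n=1: no move → L
n=2: reaches L-position 1 → W
n=3: only reaches 2(W), which is W → L
n=4: reaches L-position 3 → W
n=5: only reaches 4(W), which is W → L
n=6: reaches L-position 3 → W
n=7: only reaches 6(W), which is W → L
n=8: reaches L-position 7 → W
n=9: only reaches 6(W), 8(W), all W → L
n=10: reaches L-position 5 → W
n=11: only reaches 10(W), which is W → L
n=12: reaches L-position 9 → W
n=13: only reaches 12(W), which is W → L
n=14: reaches L-position 7 → W
n=15: only reaches 10(W), 12(W), 14(W), all W → L
n=16: reaches L-position 15 → W
n=17: only reaches 16(W), which is W → L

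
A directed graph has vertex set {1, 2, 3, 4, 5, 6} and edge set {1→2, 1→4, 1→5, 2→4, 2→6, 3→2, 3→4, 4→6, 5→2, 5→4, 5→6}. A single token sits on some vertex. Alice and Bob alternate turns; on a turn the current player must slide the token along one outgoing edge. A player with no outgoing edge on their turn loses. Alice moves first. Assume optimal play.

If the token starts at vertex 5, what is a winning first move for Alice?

Work bottom-up. With no move the player to move loses. Otherwise the position is W if at least one move leads to an L position for the opponent, and L if every move leads to a W.
Every edge goes from a vertex to one that appears earlier in the order 6, 4, 2, 5, 3, 1, so processing vertices in that order labels each vertex after all of its successors.
6: no outgoing edge → L
4: W (go to 6, an L position)
2: W (go to 6, an L position)
5: W (go to 6, an L position)
3: L (options 2(W), 4(W) are all W)
1: L (options 5(W), 2(W), 4(W) are all W)
From 5, the L positions reachable in one move are: 6.

Move to 6.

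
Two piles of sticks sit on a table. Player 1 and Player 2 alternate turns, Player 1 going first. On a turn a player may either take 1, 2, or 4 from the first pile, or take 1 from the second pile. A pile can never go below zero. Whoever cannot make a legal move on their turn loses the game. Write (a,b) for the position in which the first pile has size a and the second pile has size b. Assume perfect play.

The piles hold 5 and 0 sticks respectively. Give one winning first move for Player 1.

Use the standard recursion: the mover loses at a terminal position; elsewhere, the mover wins exactly when some move hands the opponent an L position.
No move ever increases a pile, so every position that can arise here has a ≤ 5 and b ≤ 0; it is enough to label the cells with 0 ≤ a ≤ 5 and 0 ≤ b ≤ 0.
Every move lowers a or b (never raises either), so fill the grid row by row in increasing a, and left to right within a row: each cell's successors are then already labelled.
      b=0
a=0:    L
a=1:    W
a=2:    W
a=3:    L
a=4:    W
a=5:    W
Cells with no legal move (terminal, hence L): (0,0).
The remaining L cells, each justified by listing all of its moves:
(3,0): →(2,0)(W), (1,0)(W) — all W, so L
Every other cell has at least one move into one of the L cells above, so it is W.
From (5,0), the L positions reachable in one move are: (3,0).

Move to (3,0).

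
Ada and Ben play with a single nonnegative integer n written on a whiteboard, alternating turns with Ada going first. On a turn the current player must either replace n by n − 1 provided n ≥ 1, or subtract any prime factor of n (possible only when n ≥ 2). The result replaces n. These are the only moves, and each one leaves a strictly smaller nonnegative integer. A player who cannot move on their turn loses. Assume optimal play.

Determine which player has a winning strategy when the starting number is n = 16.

Ben wins.

Work bottom-up. With no move the player to move loses. Otherwise the position is W if at least one move leads to an L position for the opponent, and L if every move leads to a W.
n=0: no move → L
n=1: can move to 0, which is L ⇒ W
n=2: can move to 0, which is L ⇒ W
n=3: can move to 0, which is L ⇒ W
n=4: moves to 2(W), 3(W); every one is W ⇒ L
n=5: can move to 0, which is L ⇒ W
n=6: can move to 4, which is L ⇒ W
n=7: can move to 0, which is L ⇒ W
n=8: moves to 6(W), 7(W); every one is W ⇒ L
n=9: can move to 8, which is L ⇒ W
n=10: can move to 8, which is L ⇒ W
n=11: can move to 0, which is L ⇒ W
n=12: moves to 9(W), 10(W), 11(W); every one is W ⇒ L
n=13: can move to 0, which is L ⇒ W
n=14: can move to 12, which is L ⇒ W
n=15: can move to 12, which is L ⇒ W
n=16: moves to 14(W), 15(W); every one is W ⇒ L
The starting position 16 is L: whatever Ada does, the opponent receives a W position.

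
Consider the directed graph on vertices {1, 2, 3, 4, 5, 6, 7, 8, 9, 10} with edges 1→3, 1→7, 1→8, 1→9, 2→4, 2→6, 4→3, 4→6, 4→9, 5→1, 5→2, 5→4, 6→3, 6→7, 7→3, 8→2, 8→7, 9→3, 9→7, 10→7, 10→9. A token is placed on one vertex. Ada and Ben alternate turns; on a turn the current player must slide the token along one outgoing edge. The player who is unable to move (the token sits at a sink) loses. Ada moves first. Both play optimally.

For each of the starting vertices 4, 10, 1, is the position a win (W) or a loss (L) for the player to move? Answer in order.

4: W, 10: L, 1: W

Build the W/L table. Terminal = L. A non-terminal position is W if it has a move to some L; otherwise it is L.
Every edge goes from a vertex to one that appears earlier in the order 3, 7, 6, 9, 4, 2, 10, 8, 1, 5, so processing vertices in that order labels each vertex after all of its successors.
3: no outgoing edge → L
7: reaches L-position 3 → W
6: reaches L-position 3 → W
9: reaches L-position 3 → W
4: reaches L-position 3 → W
2: only reaches 4(W), 6(W), all W → L
10: only reaches 9(W), 7(W), all W → L
8: reaches L-position 2 → W
1: reaches L-position 3 → W
5: reaches L-position 2 → W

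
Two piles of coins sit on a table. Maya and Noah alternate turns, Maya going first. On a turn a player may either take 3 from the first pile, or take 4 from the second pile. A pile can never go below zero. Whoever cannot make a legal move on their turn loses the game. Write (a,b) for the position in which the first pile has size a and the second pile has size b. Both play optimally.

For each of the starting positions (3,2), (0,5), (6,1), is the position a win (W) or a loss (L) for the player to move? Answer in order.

Positions with no move are L. A position that does have a move is losing for the player to move precisely when every available move leads to a winning position for the opponent. Fill in the labels:
No move ever increases a pile, so every position that can arise here has a ≤ 6 and b ≤ 5; it is enough to label the cells with 0 ≤ a ≤ 6 and 0 ≤ b ≤ 5.
Every move lowers a or b (never raises either), so fill the grid row by row in increasing a, and left to right within a row: each cell's successors are then already labelled.
      b=0  b=1  b=2  b=3  b=4  b=5
a=0:    L    L    L    L    W    W
a=1:    L    L    L    L    W    W
a=2:    L    L    L    L    W    W
a=3:    W    W    W    W    L    L
a=4:    W    W    W    W    L    L
a=5:    W    W    W    W    L    L
a=6:    L    L    L    L    W    W
Cells with no legal move (terminal, hence L): (0,0), (0,1), (0,2), (0,3), (1,0), (1,1), (1,2), (1,3), (2,0), (2,1), (2,2), (2,3).
The remaining L cells, each justified by listing all of its moves:
(3,4): L (options (0,4)(W), (3,0)(W) are all W)
(3,5): L (options (0,5)(W), (3,1)(W) are all W)
(4,4): L (options (1,4)(W), (4,0)(W) are all W)
(4,5): L (options (1,5)(W), (4,1)(W) are all W)
(5,4): L (options (2,4)(W), (5,0)(W) are all W)
(5,5): L (options (2,5)(W), (5,1)(W) are all W)
(6,0): L (sole option (3,0)(W) is W)
(6,1): L (sole option (3,1)(W) is W)
(6,2): L (sole option (3,2)(W) is W)
(6,3): L (sole option (3,3)(W) is W)
Every other cell has at least one move into one of the L cells above, so it is W.
(3,2): the move to (0,2) reaches an L cell, so W
(0,5): the move to (0,1) reaches an L cell, so W
(6,1): one of the L cells justified above, so L

(3,2): W, (0,5): W, (6,1): L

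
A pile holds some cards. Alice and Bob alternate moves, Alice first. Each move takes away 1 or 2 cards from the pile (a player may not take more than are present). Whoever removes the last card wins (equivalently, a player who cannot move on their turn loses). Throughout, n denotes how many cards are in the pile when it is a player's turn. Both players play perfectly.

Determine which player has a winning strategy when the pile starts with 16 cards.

Label each position W (a win for the player to move) or L (a loss). A position with no legal move is L; any other position is W exactly when some move reaches an L, and L when every move reaches a W.
n=0: no move → L
n=1: →0(L), so W
n=2: →0(L), so W
n=3: →2(W), 1(W) — all W, so L
n=4: →3(L), so W
n=5: →3(L), so W
n=6: →5(W), 4(W) — all W, so L
n=7: →6(L), so W
n=8: →6(L), so W
n=9: →8(W), 7(W) — all W, so L
n=10: →9(L), so W
n=11: →9(L), so W
n=12: →11(W), 10(W) — all W, so L
n=13: →12(L), so W
n=14: →12(L), so W
n=15: →14(W), 13(W) — all W, so L
n=16: →15(L), so W
From 16 Alice can remove 1, leaving 15, reaching an L position.

Alice wins.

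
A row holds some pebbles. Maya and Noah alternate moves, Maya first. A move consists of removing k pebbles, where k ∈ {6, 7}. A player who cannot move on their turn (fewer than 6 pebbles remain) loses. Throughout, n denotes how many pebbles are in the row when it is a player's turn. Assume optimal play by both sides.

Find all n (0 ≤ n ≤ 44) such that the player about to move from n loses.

Use the standard recursion: the mover loses at a terminal position; elsewhere, the mover wins exactly when some move hands the opponent an L position.
n=0: no move → L
n=1: no move → L
n=2: no move → L
n=3: no move → L
n=4: no move → L
n=5: no move → L
n=6: W (go to 0, an L position)
n=7: W (go to 1, an L position)
n=8: W (go to 2, an L position)
n=9: W (go to 3, an L position)
n=10: W (go to 4, an L position)
n=11: W (go to 5, an L position)
n=12: W (go to 5, an L position)
n=13: L (options 7(W), 6(W) are all W)
n=14: L (options 8(W), 7(W) are all W)
n=15: L (options 9(W), 8(W) are all W)
n=16: L (options 10(W), 9(W) are all W)
n=17: L (options 11(W), 10(W) are all W)
n=18: L (options 12(W), 11(W) are all W)
n=19: W (go to 13, an L position)
n=20: W (go to 14, an L position)
n=21: W (go to 15, an L position)
n=22: W (go to 16, an L position)
n=23: W (go to 17, an L position)
n=24: W (go to 18, an L position)
n=25: W (go to 18, an L position)
n=26: L (options 20(W), 19(W) are all W)
n=27: L (options 21(W), 20(W) are all W)
n=28: L (options 22(W), 21(W) are all W)
n=29: L (options 23(W), 22(W) are all W)
n=30: L (options 24(W), 23(W) are all W)
n=31: L (options 25(W), 24(W) are all W)
n=32: W (go to 26, an L position)
n=33: W (go to 27, an L position)
n=34: W (go to 28, an L position)
n=35: W (go to 29, an L position)
n=36: W (go to 30, an L position)
n=37: W (go to 31, an L position)
n=38: W (go to 31, an L position)
n=39: L (options 33(W), 32(W) are all W)
n=40: L (options 34(W), 33(W) are all W)
n=41: L (options 35(W), 34(W) are all W)
n=42: L (options 36(W), 35(W) are all W)
n=43: L (options 37(W), 36(W) are all W)
n=44: L (options 38(W), 37(W) are all W)
The losing starting values of n are exactly the entries labelled L in this table (24 of them).

0, 1, 2, 3, 4, 5, 13, 14, 15, 16, 17, 18, 26, 27, 28, 29, 30, 31, 39, 40, 41, 42, 43, 44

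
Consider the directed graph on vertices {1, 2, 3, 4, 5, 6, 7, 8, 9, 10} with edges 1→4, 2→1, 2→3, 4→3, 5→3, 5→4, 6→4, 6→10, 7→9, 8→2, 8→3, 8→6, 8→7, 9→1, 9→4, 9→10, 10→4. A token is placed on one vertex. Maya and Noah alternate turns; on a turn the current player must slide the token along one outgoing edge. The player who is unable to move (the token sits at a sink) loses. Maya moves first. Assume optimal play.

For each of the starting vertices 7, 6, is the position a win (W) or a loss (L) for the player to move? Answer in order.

7: L, 6: W

Compute win/loss labels from the base case upward. A position with no move is L. Any other position is W if it can reach an L in one move, else L.
Every edge goes from a vertex to one that appears earlier in the order 3, 4, 10, 1, 2, 5, 9, 7, 6, 8, so processing vertices in that order labels each vertex after all of its successors.
3: no outgoing edge → L
4: →3(L), so W
10: →4(W) only, which is W, so L
1: →4(W) only, which is W, so L
2: →1(L), so W
5: →3(L), so W
9: →1(L), so W
7: →9(W) only, which is W, so L
6: →10(L), so W
8: →7(L), so W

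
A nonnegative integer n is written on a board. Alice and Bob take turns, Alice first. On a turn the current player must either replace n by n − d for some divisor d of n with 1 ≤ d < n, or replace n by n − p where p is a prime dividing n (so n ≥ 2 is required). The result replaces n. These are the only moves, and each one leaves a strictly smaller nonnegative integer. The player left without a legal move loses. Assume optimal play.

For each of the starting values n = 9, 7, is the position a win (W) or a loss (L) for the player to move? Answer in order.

9: L, 7: W

Build the W/L table. Terminal = L. A non-terminal position is W if it has a move to some L; otherwise it is L.
n=0: no move → L
n=1: no move → L
n=2: can move to 0, which is L ⇒ W
n=3: can move to 0, which is L ⇒ W
n=4: moves to 2(W), 3(W); every one is W ⇒ L
n=5: can move to 0, which is L ⇒ W
n=6: can move to 4, which is L ⇒ W
n=7: can move to 0, which is L ⇒ W
n=8: can move to 4, which is L ⇒ W
n=9: moves to 6(W), 8(W); every one is W ⇒ L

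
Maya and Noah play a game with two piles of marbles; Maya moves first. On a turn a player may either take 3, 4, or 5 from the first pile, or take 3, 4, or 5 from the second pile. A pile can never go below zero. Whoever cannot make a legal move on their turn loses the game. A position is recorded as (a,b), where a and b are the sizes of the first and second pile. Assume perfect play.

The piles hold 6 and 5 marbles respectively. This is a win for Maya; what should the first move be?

Move to (3,5).

Build the W/L table. Terminal = L. A non-terminal position is W if it has a move to some L; otherwise it is L.
No move ever increases a pile, so every position that can arise here has a ≤ 6 and b ≤ 5; it is enough to label the cells with 0 ≤ a ≤ 6 and 0 ≤ b ≤ 5.
Every move lowers a or b (never raises either), so fill the grid row by row in increasing a, and left to right within a row: each cell's successors are then already labelled.
      b=0  b=1  b=2  b=3  b=4  b=5
a=0:    L    L    L    W    W    W
a=1:    L    L    L    W    W    W
a=2:    L    L    L    W    W    W
a=3:    W    W    W    L    L    L
a=4:    W    W    W    L    L    L
a=5:    W    W    W    L    L    L
a=6:    W    W    W    W    W    W
Cells with no legal move (terminal, hence L): (0,0), (0,1), (0,2), (1,0), (1,1), (1,2), (2,0), (2,1), (2,2).
The remaining L cells, each justified by listing all of its moves:
(3,3): moves to (0,3)(W), (3,0)(W); every one is W ⇒ L
(3,4): moves to (0,4)(W), (3,1)(W), (3,0)(W); every one is W ⇒ L
(3,5): moves to (0,5)(W), (3,2)(W), (3,1)(W), (3,0)(W); every one is W ⇒ L
(4,3): moves to (1,3)(W), (0,3)(W), (4,0)(W); every one is W ⇒ L
(4,4): moves to (1,4)(W), (0,4)(W), (4,1)(W), (4,0)(W); every one is W ⇒ L
(4,5): moves to (1,5)(W), (0,5)(W), (4,2)(W), (4,1)(W), (4,0)(W); every one is W ⇒ L
(5,3): moves to (2,3)(W), (1,3)(W), (0,3)(W), (5,0)(W); every one is W ⇒ L
(5,4): moves to (2,4)(W), (1,4)(W), (0,4)(W), (5,1)(W), (5,0)(W); every one is W ⇒ L
(5,5): moves to (2,5)(W), (1,5)(W), (0,5)(W), (5,2)(W), (5,1)(W), (5,0)(W); every one is W ⇒ L
Every other cell has at least one move into one of the L cells above, so it is W.
From (6,5), the L positions reachable in one move are: (3,5).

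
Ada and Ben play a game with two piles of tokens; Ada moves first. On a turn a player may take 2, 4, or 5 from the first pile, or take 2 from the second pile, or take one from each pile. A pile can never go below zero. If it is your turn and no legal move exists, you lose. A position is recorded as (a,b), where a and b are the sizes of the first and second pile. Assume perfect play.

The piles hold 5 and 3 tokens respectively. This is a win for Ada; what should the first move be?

Move to (1,3).

Positions with no move are L. A position that does have a move is losing for the player to move precisely when every available move leads to a winning position for the opponent. Fill in the labels:
No move ever increases a pile, so every position that can arise here has a ≤ 5 and b ≤ 3; it is enough to label the cells with 0 ≤ a ≤ 5 and 0 ≤ b ≤ 3.
Every move lowers a or b (never raises either), so fill the grid row by row in increasing a, and left to right within a row: each cell's successors are then already labelled.
      b=0  b=1  b=2  b=3
a=0:    L    L    W    W
a=1:    L    W    W    L
a=2:    W    W    L    L
a=3:    W    L    L    W
a=4:    W    W    W    W
a=5:    W    W    W    W
Cells with no legal move (terminal, hence L): (0,0), (0,1), (1,0).
The remaining L cells, each justified by listing all of its moves:
(1,3): →(1,1)(W), (0,2)(W) — all W, so L
(2,2): →(0,2)(W), (2,0)(W), (1,1)(W) — all W, so L
(2,3): →(0,3)(W), (2,1)(W), (1,2)(W) — all W, so L
(3,1): →(1,1)(W), (2,0)(W) — all W, so L
(3,2): →(1,2)(W), (3,0)(W), (2,1)(W) — all W, so L
Every other cell has at least one move into one of the L cells above, so it is W.
From (5,3), the L positions reachable in one move are: (1,3).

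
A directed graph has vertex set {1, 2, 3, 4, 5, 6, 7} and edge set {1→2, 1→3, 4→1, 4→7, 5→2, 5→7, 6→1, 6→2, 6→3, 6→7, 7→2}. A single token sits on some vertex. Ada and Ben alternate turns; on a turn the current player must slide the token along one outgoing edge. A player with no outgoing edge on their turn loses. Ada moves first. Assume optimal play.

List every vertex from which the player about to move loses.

2, 3, 4

Use the standard recursion: the mover loses at a terminal position; elsewhere, the mover wins exactly when some move hands the opponent an L position.
Every edge goes from a vertex to one that appears earlier in the order 2, 3, 7, 5, 1, 6, 4, so processing vertices in that order labels each vertex after all of its successors.
2: no outgoing edge → L
3: no outgoing edge → L
7: can move to 2, which is L ⇒ W
5: can move to 2, which is L ⇒ W
1: can move to 3, which is L ⇒ W
6: can move to 3, which is L ⇒ W
4: moves to 1(W), 7(W); every one is W ⇒ L
Reading off the rows marked L gives the requested list; there are 3 such vertices.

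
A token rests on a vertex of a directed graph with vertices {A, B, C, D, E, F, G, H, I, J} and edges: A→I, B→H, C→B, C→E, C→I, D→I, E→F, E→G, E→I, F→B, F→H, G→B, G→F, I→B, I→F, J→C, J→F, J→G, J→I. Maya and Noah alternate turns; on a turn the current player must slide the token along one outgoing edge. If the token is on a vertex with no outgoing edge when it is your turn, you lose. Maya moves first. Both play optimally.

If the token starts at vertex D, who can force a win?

Maya wins.

Work bottom-up. With no move the player to move loses. Otherwise the position is W if at least one move leads to an L position for the opponent, and L if every move leads to a W.
Every edge goes from a vertex to one that appears earlier in the order H, B, F, G, I, E, D, C, A, J, so processing vertices in that order labels each vertex after all of its successors.
H: no outgoing edge → L
B: →H(L), so W
F: →H(L), so W
G: →F(W), B(W) — all W, so L
I: →F(W), B(W) — all W, so L
E: →I(L), so W
D: →I(L), so W
C: →I(L), so W
A: →I(L), so W
J: →I(L), so W
The starting position D is W: Maya should move to I, handing over an L position.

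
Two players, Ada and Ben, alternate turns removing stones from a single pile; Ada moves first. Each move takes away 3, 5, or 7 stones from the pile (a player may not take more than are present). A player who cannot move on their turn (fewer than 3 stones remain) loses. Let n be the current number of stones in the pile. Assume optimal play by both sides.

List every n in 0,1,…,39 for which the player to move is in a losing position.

Classify positions by backward induction: terminal positions (no move available) are L. From any other position, the mover wins iff some move reaches an L.
n=0: no move → L
n=1: no move → L
n=2: no move → L
n=3: reaches L-position 0 → W
n=4: reaches L-position 1 → W
n=5: reaches L-position 2 → W
n=6: reaches L-position 1 → W
n=7: reaches L-position 2 → W
n=8: reaches L-position 1 → W
n=9: reaches L-position 2 → W
n=10: only reaches 7(W), 5(W), 3(W), all W → L
n=11: only reaches 8(W), 6(W), 4(W), all W → L
n=12: only reaches 9(W), 7(W), 5(W), all W → L
n=13: reaches L-position 10 → W
n=14: reaches L-position 11 → W
n=15: reaches L-position 12 → W
n=16: reaches L-position 11 → W
n=17: reaches L-position 12 → W
n=18: reaches L-position 11 → W
n=19: reaches L-position 12 → W
n=20: only reaches 17(W), 15(W), 13(W), all W → L
n=21: only reaches 18(W), 16(W), 14(W), all W → L
n=22: only reaches 19(W), 17(W), 15(W), all W → L
n=23: reaches L-position 20 → W
n=24: reaches L-position 21 → W
n=25: reaches L-position 22 → W
n=26: reaches L-position 21 → W
n=27: reaches L-position 22 → W
n=28: reaches L-position 21 → W
n=29: reaches L-position 22 → W
n=30: only reaches 27(W), 25(W), 23(W), all W → L
n=31: only reaches 28(W), 26(W), 24(W), all W → L
n=32: only reaches 29(W), 27(W), 25(W), all W → L
n=33: reaches L-position 30 → W
n=34: reaches L-position 31 → W
n=35: reaches L-position 32 → W
n=36: reaches L-position 31 → W
n=37: reaches L-position 32 → W
n=38: reaches L-position 31 → W
n=39: reaches L-position 32 → W
Reading off the rows marked L gives the requested list; there are 12 such values of n.

0, 1, 2, 10, 11, 12, 20, 21, 22, 30, 31, 32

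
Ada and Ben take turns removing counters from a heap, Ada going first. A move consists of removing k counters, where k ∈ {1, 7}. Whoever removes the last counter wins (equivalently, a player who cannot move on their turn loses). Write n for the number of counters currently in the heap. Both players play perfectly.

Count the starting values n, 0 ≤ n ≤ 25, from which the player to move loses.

Positions with no move are L. A position that does have a move is losing for the player to move precisely when every available move leads to a winning position for the opponent. Fill in the labels:
n=0: no move → L
n=1: reaches L-position 0 → W
n=2: only reaches 1(W), which is W → L
n=3: reaches L-position 2 → W
n=4: only reaches 3(W), which is W → L
n=5: reaches L-position 4 → W
n=6: only reaches 5(W), which is W → L
n=7: reaches L-position 6 → W
n=8: only reaches 7(W), 1(W), all W → L
n=9: reaches L-position 8 → W
n=10: only reaches 9(W), 3(W), all W → L
n=11: reaches L-position 10 → W
n=12: only reaches 11(W), 5(W), all W → L
n=13: reaches L-position 12 → W
n=14: only reaches 13(W), 7(W), all W → L
n=15: reaches L-position 14 → W
n=16: only reaches 15(W), 9(W), all W → L
n=17: reaches L-position 16 → W
n=18: only reaches 17(W), 11(W), all W → L
n=19: reaches L-position 18 → W
n=20: only reaches 19(W), 13(W), all W → L
n=21: reaches L-position 20 → W
n=22: only reaches 21(W), 15(W), all W → L
n=23: reaches L-position 22 → W
n=24: only reaches 23(W), 17(W), all W → L
n=25: reaches L-position 24 → W
L entries with 0 ≤ n ≤ 25: n = 0, 2, 4, 6, 8, 10, 12, 14, 16, 18, 20, 22, 24; that makes 13.

13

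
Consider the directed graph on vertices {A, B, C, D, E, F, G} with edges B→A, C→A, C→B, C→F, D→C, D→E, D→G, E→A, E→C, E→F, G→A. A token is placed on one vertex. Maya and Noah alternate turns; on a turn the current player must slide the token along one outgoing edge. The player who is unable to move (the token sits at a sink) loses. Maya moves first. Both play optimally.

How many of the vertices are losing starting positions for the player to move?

Positions with no move are L. A position that does have a move is losing for the player to move precisely when every available move leads to a winning position for the opponent. Fill in the labels:
Every edge goes from a vertex to one that appears earlier in the order F, A, B, C, E, G, D, so processing vertices in that order labels each vertex after all of its successors.
F: no outgoing edge → L
A: no outgoing edge → L
B: W (go to A, an L position)
C: W (go to A, an L position)
E: W (go to A, an L position)
G: W (go to A, an L position)
D: L (options G(W), E(W), C(W) are all W)
The L vertices are A, D, F; that is 3 in all.

3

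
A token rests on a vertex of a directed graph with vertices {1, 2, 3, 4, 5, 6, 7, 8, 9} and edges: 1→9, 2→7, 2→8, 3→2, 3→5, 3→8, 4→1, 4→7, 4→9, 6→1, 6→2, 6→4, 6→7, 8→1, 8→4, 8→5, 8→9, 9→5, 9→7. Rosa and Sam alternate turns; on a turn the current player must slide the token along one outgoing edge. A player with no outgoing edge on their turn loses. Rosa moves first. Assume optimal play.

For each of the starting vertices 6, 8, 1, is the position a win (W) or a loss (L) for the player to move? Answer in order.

Classify positions by backward induction: terminal positions (no move available) are L. From any other position, the mover wins iff some move reaches an L.
Every edge goes from a vertex to one that appears earlier in the order 5, 7, 9, 1, 4, 8, 2, 3, 6, so processing vertices in that order labels each vertex after all of its successors.
5: no outgoing edge → L
7: no outgoing edge → L
9: →7(L), so W
1: →9(W) only, which is W, so L
4: →1(L), so W
8: →1(L), so W
2: →7(L), so W
3: →5(L), so W
6: →1(L), so W

6: W, 8: W, 1: L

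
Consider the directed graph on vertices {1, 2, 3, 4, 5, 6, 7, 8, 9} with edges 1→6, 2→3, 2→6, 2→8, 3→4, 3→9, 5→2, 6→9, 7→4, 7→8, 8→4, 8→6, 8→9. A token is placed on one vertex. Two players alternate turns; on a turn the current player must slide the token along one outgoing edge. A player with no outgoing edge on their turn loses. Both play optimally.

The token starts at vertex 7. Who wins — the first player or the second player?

The first player wins.

Positions with no move are L. A position that does have a move is losing for the player to move precisely when every available move leads to a winning position for the opponent. Fill in the labels:
Every edge goes from a vertex to one that appears earlier in the order 9, 4, 3, 6, 8, 7, 2, 5, 1, so processing vertices in that order labels each vertex after all of its successors.
9: no outgoing edge → L
4: no outgoing edge → L
3: →4(L), so W
6: →9(L), so W
8: →4(L), so W
7: →4(L), so W
2: →8(W), 6(W), 3(W) — all W, so L
5: →2(L), so W
1: →6(W) only, which is W, so L
From 7 the player to move can move to 4, reaching an L position.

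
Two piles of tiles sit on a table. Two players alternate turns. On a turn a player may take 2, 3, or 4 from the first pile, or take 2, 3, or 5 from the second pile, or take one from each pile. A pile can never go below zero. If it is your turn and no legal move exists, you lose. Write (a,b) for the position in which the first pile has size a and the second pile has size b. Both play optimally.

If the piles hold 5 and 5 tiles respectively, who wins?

Compute win/loss labels from the base case upward. A position with no move is L. Any other position is W if it can reach an L in one move, else L.
No move ever increases a pile, so every position that can arise here has a ≤ 5 and b ≤ 5; it is enough to label the cells with 0 ≤ a ≤ 5 and 0 ≤ b ≤ 5.
Every move lowers a or b (never raises either), so fill the grid row by row in increasing a, and left to right within a row: each cell's successors are then already labelled.
      b=0  b=1  b=2  b=3  b=4  b=5
a=0:    L    L    W    W    W    W
a=1:    L    W    W    W    L    W
a=2:    W    W    L    L    W    W
a=3:    W    W    L    W    W    W
a=4:    W    W    W    W    W    L
a=5:    W    L    W    W    W    L
Cells with no legal move (terminal, hence L): (0,0), (0,1), (1,0).
The remaining L cells, each justified by listing all of its moves:
(1,4): only reaches (1,2)(W), (1,1)(W), (0,3)(W), all W → L
(2,2): only reaches (0,2)(W), (2,0)(W), (1,1)(W), all W → L
(2,3): only reaches (0,3)(W), (2,1)(W), (2,0)(W), (1,2)(W), all W → L
(3,2): only reaches (1,2)(W), (0,2)(W), (3,0)(W), (2,1)(W), all W → L
(4,5): only reaches (2,5)(W), (1,5)(W), (0,5)(W), (4,3)(W), (4,2)(W), (4,0)(W), (3,4)(W), all W → L
(5,1): only reaches (3,1)(W), (2,1)(W), (1,1)(W), (4,0)(W), all W → L
(5,5): only reaches (3,5)(W), (2,5)(W), (1,5)(W), (5,3)(W), (5,2)(W), (5,0)(W), (4,4)(W), all W → L
Every other cell has at least one move into one of the L cells above, so it is W.
The starting position (5,5) is L: whatever the player to move does, the opponent receives a W position.

The second player wins.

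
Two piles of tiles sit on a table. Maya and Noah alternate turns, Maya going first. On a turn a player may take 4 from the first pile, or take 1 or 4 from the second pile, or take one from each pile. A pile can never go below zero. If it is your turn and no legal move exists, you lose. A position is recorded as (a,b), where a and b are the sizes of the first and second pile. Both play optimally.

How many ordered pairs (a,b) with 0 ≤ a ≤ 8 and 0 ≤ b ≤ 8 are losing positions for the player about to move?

33

Compute win/loss labels from the base case upward. A position with no move is L. Any other position is W if it can reach an L in one move, else L.
Every move lowers a or b (never raises either), so fill the grid row by row in increasing a, and left to right within a row: each cell's successors are then already labelled.
      b=0  b=1  b=2  b=3  b=4  b=5  b=6  b=7  b=8
a=0:    L    W    L    W    W    L    W    L    W
a=1:    L    W    L    W    W    L    W    L    W
a=2:    L    W    L    W    W    L    W    L    W
a=3:    L    W    L    W    W    L    W    L    W
a=4:    W    W    W    W    L    W    W    W    W
a=5:    W    L    W    L    W    W    L    W    L
a=6:    W    L    W    L    W    W    L    W    L
a=7:    W    L    W    L    W    W    L    W    L
a=8:    L    W    W    L    W    L    W    W    L
Cells with no legal move (terminal, hence L): (0,0), (1,0), (2,0), (3,0).
The remaining L cells, each justified by listing all of its moves:
(0,2): →(0,1)(W) only, which is W, so L
(0,5): →(0,4)(W), (0,1)(W) — all W, so L
(0,7): →(0,6)(W), (0,3)(W) — all W, so L
(1,2): →(1,1)(W), (0,1)(W) — all W, so L
(1,5): →(1,4)(W), (1,1)(W), (0,4)(W) — all W, so L
(1,7): →(1,6)(W), (1,3)(W), (0,6)(W) — all W, so L
(2,2): →(2,1)(W), (1,1)(W) — all W, so L
(2,5): →(2,4)(W), (2,1)(W), (1,4)(W) — all W, so L
(2,7): →(2,6)(W), (2,3)(W), (1,6)(W) — all W, so L
(3,2): →(3,1)(W), (2,1)(W) — all W, so L
(3,5): →(3,4)(W), (3,1)(W), (2,4)(W) — all W, so L
(3,7): →(3,6)(W), (3,3)(W), (2,6)(W) — all W, so L
(4,4): →(0,4)(W), (4,3)(W), (4,0)(W), (3,3)(W) — all W, so L
(5,1): →(1,1)(W), (5,0)(W), (4,0)(W) — all W, so L
(5,3): →(1,3)(W), (5,2)(W), (4,2)(W) — all W, so L
(5,6): →(1,6)(W), (5,5)(W), (5,2)(W), (4,5)(W) — all W, so L
(5,8): →(1,8)(W), (5,7)(W), (5,4)(W), (4,7)(W) — all W, so L
(6,1): →(2,1)(W), (6,0)(W), (5,0)(W) — all W, so L
(6,3): →(2,3)(W), (6,2)(W), (5,2)(W) — all W, so L
(6,6): →(2,6)(W), (6,5)(W), (6,2)(W), (5,5)(W) — all W, so L
(6,8): →(2,8)(W), (6,7)(W), (6,4)(W), (5,7)(W) — all W, so L
(7,1): →(3,1)(W), (7,0)(W), (6,0)(W) — all W, so L
(7,3): →(3,3)(W), (7,2)(W), (6,2)(W) — all W, so L
(7,6): →(3,6)(W), (7,5)(W), (7,2)(W), (6,5)(W) — all W, so L
(7,8): →(3,8)(W), (7,7)(W), (7,4)(W), (6,7)(W) — all W, so L
(8,0): →(4,0)(W) only, which is W, so L
(8,3): →(4,3)(W), (8,2)(W), (7,2)(W) — all W, so L
(8,5): →(4,5)(W), (8,4)(W), (8,1)(W), (7,4)(W) — all W, so L
(8,8): →(4,8)(W), (8,7)(W), (8,4)(W), (7,7)(W) — all W, so L
Every other cell has at least one move into one of the L cells above, so it is W.
L cells per row: a=0: 4, a=1: 4, a=2: 4, a=3: 4, a=4: 1, a=5: 4, a=6: 4, a=7: 4, a=8: 4; total 33.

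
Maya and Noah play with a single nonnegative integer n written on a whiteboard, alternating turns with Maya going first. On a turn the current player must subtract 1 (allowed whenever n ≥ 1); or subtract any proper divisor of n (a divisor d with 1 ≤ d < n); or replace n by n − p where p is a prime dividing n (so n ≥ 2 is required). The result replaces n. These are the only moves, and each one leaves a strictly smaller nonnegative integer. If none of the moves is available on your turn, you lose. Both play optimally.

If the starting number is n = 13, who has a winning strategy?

Classify positions by backward induction: terminal positions (no move available) are L. From any other position, the mover wins iff some move reaches an L.
n=0: no move → L
n=1: →0(L), so W
n=2: →0(L), so W
n=3: →0(L), so W
n=4: →2(W), 3(W) — all W, so L
n=5: →0(L), so W
n=6: →4(L), so W
n=7: →0(L), so W
n=8: →4(L), so W
n=9: →6(W), 8(W) — all W, so L
n=10: →9(L), so W
n=11: →0(L), so W
n=12: →9(L), so W
n=13: →0(L), so W
From 13 Maya can move to 0, reaching an L position.

Maya wins.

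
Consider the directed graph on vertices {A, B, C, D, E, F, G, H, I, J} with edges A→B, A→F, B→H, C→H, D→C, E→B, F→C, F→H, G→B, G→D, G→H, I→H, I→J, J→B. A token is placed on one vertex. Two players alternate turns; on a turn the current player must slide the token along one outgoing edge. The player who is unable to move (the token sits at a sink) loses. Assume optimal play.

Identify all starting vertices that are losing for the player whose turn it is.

A, D, E, H, J

Work bottom-up. With no move the player to move loses. Otherwise the position is W if at least one move leads to an L position for the opponent, and L if every move leads to a W.
Every edge goes from a vertex to one that appears earlier in the order H, B, J, C, F, D, I, G, E, A, so processing vertices in that order labels each vertex after all of its successors.
H: no outgoing edge → L
B: W (go to H, an L position)
J: L (sole option B(W) is W)
C: W (go to H, an L position)
F: W (go to H, an L position)
D: L (sole option C(W) is W)
I: W (go to J, an L position)
G: W (go to D, an L position)
E: L (sole option B(W) is W)
A: L (options F(W), B(W) are all W)
The losing starting vertices are exactly the entries labelled L in this table (5 of them).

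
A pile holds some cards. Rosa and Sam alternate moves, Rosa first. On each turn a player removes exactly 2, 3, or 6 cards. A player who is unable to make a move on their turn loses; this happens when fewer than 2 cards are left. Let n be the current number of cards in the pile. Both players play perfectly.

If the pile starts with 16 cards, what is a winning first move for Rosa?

Remove 2, leaving 14.

Label each position W (a win for the player to move) or L (a loss). A position with no legal move is L; any other position is W exactly when some move reaches an L, and L when every move reaches a W.
n=0: no move → L
n=1: no move → L
n=2: W (go to 0, an L position)
n=3: W (go to 1, an L position)
n=4: W (go to 1, an L position)
n=5: L (options 3(W), 2(W) are all W)
n=6: W (go to 0, an L position)
n=7: W (go to 5, an L position)
n=8: W (go to 5, an L position)
n=9: L (options 7(W), 6(W), 3(W) are all W)
n=10: L (options 8(W), 7(W), 4(W) are all W)
n=11: W (go to 9, an L position)
n=12: W (go to 10, an L position)
n=13: W (go to 10, an L position)
n=14: L (options 12(W), 11(W), 8(W) are all W)
n=15: W (go to 9, an L position)
n=16: W (go to 14, an L position)
From 16, the L positions reachable in one move are: 14, 10. Any move reaching one of these is winning.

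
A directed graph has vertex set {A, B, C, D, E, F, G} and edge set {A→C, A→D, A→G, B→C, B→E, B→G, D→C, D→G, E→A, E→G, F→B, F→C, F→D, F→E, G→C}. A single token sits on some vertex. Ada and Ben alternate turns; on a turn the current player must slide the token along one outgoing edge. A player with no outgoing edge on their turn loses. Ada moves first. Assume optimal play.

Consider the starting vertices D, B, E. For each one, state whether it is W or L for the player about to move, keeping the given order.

D: W, B: W, E: L

Use the standard recursion: the mover loses at a terminal position; elsewhere, the mover wins exactly when some move hands the opponent an L position.
Every edge goes from a vertex to one that appears earlier in the order C, G, D, A, E, B, F, so processing vertices in that order labels each vertex after all of its successors.
C: no outgoing edge → L
G: W (go to C, an L position)
D: W (go to C, an L position)
A: W (go to C, an L position)
E: L (options A(W), G(W) are all W)
B: W (go to E, an L position)
F: W (go to E, an L position)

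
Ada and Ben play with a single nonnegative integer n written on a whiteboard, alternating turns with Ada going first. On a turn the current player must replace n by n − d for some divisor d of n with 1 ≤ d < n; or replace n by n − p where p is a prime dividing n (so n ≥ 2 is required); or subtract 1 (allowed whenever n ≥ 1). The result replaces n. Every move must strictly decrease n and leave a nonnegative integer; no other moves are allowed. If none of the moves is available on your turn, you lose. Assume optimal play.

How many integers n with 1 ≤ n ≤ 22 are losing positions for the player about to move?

4

Use the standard recursion: the mover loses at a terminal position; elsewhere, the mover wins exactly when some move hands the opponent an L position.
n=0: no move → L
n=1: reaches L-position 0 → W
n=2: reaches L-position 0 → W
n=3: reaches L-position 0 → W
n=4: only reaches 2(W), 3(W), all W → L
n=5: reaches L-position 0 → W
n=6: reaches L-position 4 → W
n=7: reaches L-position 0 → W
n=8: reaches L-position 4 → W
n=9: only reaches 6(W), 8(W), all W → L
n=10: reaches L-position 9 → W
n=11: reaches L-position 0 → W
n=12: reaches L-position 9 → W
n=13: reaches L-position 0 → W
n=14: only reaches 7(W), 12(W), 13(W), all W → L
n=15: reaches L-position 14 → W
n=16: reaches L-position 14 → W
n=17: reaches L-position 0 → W
n=18: reaches L-position 9 → W
n=19: reaches L-position 0 → W
n=20: only reaches 10(W), 15(W), 16(W), 18(W), 19(W), all W → L
n=21: reaches L-position 14 → W
n=22: reaches L-position 20 → W
L entries with 1 ≤ n ≤ 22 (n=0 is outside the asked range and is not counted): n = 4, 9, 14, 20; that makes 4.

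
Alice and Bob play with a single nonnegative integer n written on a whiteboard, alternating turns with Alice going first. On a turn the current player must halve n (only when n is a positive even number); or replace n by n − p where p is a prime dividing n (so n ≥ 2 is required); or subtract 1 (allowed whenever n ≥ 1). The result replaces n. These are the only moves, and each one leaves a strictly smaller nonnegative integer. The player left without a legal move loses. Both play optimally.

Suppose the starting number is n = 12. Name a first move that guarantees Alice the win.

Move to 9.

Work bottom-up. With no move the player to move loses. Otherwise the position is W if at least one move leads to an L position for the opponent, and L if every move leads to a W.
n=0: no move → L
n=1: W (go to 0, an L position)
n=2: W (go to 0, an L position)
n=3: W (go to 0, an L position)
n=4: L (options 2(W), 3(W) are all W)
n=5: W (go to 0, an L position)
n=6: W (go to 4, an L position)
n=7: W (go to 0, an L position)
n=8: W (go to 4, an L position)
n=9: L (options 6(W), 8(W) are all W)
n=10: W (go to 9, an L position)
n=11: W (go to 0, an L position)
n=12: W (go to 9, an L position)
From 12, the L positions reachable in one move are: 9.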